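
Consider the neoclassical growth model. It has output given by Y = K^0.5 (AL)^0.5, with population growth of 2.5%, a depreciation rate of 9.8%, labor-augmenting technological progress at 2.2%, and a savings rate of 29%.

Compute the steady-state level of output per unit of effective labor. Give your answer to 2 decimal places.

In steady state, investment equals break-even investment: s·k^α = (n + g + δ)·k.
Dividing both sides by k: k^(1−α) = s / (n + g + δ).
k^0.5 = 0.29 / (0.025 + 0.022 + 0.098) = 0.29 / 0.145 = 2.0000
k* = 2.0000^(1/0.5) ≈ 4.0000
y* = (k*)^α = 4.0000^0.5 ≈ 2.0000

y* ≈ 2.00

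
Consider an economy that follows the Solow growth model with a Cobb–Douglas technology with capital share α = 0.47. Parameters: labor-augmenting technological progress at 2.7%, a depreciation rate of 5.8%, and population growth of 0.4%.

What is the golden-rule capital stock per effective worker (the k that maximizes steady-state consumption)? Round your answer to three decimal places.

k_gold ≈ 23.099

The golden rule sets f'(k) = n + g + δ, i.e. α·k^(α−1) = n + g + δ.
So k^(1−α) = α / (n + g + δ) = 0.47 / 0.089 = 5.2809.
k_gold = 5.2809^(1/0.53) ≈ 23.0994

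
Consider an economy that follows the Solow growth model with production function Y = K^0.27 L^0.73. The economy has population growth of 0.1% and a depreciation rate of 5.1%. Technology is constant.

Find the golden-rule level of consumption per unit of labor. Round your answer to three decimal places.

At the golden rule, f'(k) = n + δ, so α·k^(α−1) = n + δ and k_gold = (α/(n + δ))^(1/(1−α)).
k_gold = (0.27/0.052)^(1/0.73) = 5.1923^1.3699 ≈ 9.5493
c_gold = f(k_gold) − (n + δ)·k_gold = 1.8390 − 0.052×9.5493 ≈ 1.3424

c_gold ≈ 1.342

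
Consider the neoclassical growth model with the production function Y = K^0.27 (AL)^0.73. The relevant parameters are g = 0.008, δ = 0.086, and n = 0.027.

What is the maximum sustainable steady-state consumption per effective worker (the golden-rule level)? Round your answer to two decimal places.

c_gold ≈ 0.98

At the golden rule, f'(k) = n + g + δ, so α·k^(α−1) = n + g + δ and k_gold = (α/(n + g + δ))^(1/(1−α)).
k_gold = (0.27/0.121)^(1/0.73) = 2.2314^1.3699 ≈ 3.0027
c_gold = f(k_gold) − (n + g + δ)·k_gold = 1.3456 − 0.121×3.0027 ≈ 0.9823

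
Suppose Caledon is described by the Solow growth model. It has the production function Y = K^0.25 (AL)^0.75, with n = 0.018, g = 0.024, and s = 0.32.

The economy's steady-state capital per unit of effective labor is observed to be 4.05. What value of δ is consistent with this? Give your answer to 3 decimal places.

δ ≈ 0.070

In steady state, investment equals break-even investment: s·k^α = (n + g + δ)·k.
So s / (n + g + δ) = (k*)^(1−α) = 4.05^0.75 = 2.8549.
Therefore n + g + δ = s / 2.8549 = 0.32 / 2.8549 = 0.1121, so δ = 0.1121 − 0.042 = 0.0701.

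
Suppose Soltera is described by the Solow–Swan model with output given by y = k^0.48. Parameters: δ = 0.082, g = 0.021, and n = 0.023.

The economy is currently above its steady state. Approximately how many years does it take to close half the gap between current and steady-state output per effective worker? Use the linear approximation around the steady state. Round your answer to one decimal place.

t_½ ≈ 10.6 years

Near the steady state the convergence rate is λ = (1 − α)(n + g + δ).
λ = (1 − 0.48) × 0.126 = 0.52 × 0.126 = 0.06552
Half-life = ln 2 / λ = 0.6931 / 0.06552 ≈ 10.58 years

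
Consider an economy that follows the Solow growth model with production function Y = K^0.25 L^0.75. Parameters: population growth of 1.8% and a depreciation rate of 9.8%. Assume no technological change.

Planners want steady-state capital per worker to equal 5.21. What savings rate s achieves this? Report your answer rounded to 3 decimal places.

s ≈ 0.400

In steady state, investment equals break-even investment: s·k^α = (n + δ)·k.
So s / (n + δ) = (k*)^(1−α) = 5.21^0.75 = 3.4485.
Therefore s = 3.4485 × (n + δ) = 3.4485 × 0.116 = 0.4000.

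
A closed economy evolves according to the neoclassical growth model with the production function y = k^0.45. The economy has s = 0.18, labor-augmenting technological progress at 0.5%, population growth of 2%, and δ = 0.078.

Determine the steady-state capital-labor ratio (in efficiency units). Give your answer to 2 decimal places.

At the steady state, Δk = 0, so s·k^α = (n + g + δ)·k.
Dividing both sides by k: k^(1−α) = s / (n + g + δ).
k^0.55 = 0.18 / (0.020 + 0.005 + 0.078) = 0.18 / 0.103 = 1.7476
k* = 1.7476^(1/0.55) ≈ 2.7593

k* = 2.76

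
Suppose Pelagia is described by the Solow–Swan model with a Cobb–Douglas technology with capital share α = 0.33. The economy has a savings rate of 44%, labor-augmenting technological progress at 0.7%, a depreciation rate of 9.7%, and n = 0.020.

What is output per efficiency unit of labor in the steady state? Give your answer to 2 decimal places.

y* = 1.87

At the steady state, Δk = 0, so s·k^α = (n + g + δ)·k.
Rearranging, k^(1−α) = s / (n + g + δ).
k^0.67 = 0.44 / (0.020 + 0.007 + 0.097) = 0.44 / 0.124 = 3.5484
k* = 3.5484^(1/0.67) ≈ 6.6213
y* = (k*)^α = 6.6213^0.33 ≈ 1.8660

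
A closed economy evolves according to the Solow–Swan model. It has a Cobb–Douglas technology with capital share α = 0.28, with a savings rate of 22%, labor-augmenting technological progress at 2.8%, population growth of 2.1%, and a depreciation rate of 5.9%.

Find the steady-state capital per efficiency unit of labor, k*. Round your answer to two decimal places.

Steady state requires s·f(k) = (n + g + δ)·k, i.e. s·k^α = (n + g + δ)·k.
Rearranging, k^(1−α) = s / (n + g + δ).
k^0.72 = 0.22 / (0.021 + 0.028 + 0.059) = 0.22 / 0.108 = 2.0370
k* = 2.0370^(1/0.72) ≈ 2.6863

k* = 2.69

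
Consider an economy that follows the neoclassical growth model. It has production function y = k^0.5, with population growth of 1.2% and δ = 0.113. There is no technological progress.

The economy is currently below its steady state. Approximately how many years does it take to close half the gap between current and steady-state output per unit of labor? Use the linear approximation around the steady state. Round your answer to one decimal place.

half-life ≈ 11.1 years

Near the steady state the convergence rate is λ = (1 − α)(n + δ).
λ = (1 − 0.5) × 0.125 = 0.5 × 0.125 = 0.0625
Half-life = ln 2 / λ = 0.6931 / 0.0625 ≈ 11.09 years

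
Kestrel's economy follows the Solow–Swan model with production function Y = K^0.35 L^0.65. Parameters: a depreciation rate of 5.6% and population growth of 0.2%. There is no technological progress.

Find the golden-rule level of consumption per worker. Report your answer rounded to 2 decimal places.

c_gold ≈ 1.71

At the golden rule, f'(k) = n + δ, so α·k^(α−1) = n + δ and k_gold = (α/(n + δ))^(1/(1−α)).
k_gold = (0.35/0.058)^(1/0.65) = 6.0345^1.5385 ≈ 15.8861
c_gold = f(k_gold) − (n + δ)·k_gold = 2.6324 − 0.058×15.8861 ≈ 1.7110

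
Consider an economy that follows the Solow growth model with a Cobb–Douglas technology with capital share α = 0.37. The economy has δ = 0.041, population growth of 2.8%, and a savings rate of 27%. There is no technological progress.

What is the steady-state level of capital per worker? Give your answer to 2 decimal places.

k* ≈ 8.72

At the steady state, Δk = 0, so s·k^α = (n + δ)·k.
Rearranging, k^(1−α) = s / (n + δ).
k^0.63 = 0.27 / (0.028 + 0.041) = 0.27 / 0.069 = 3.9130
k* = 3.9130^(1/0.63) ≈ 8.7195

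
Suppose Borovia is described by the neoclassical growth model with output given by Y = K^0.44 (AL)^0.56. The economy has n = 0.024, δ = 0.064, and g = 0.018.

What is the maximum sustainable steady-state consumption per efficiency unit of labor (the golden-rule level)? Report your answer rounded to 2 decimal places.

c_gold ≈ 1.71

At the golden rule, f'(k) = n + g + δ, so α·k^(α−1) = n + g + δ and k_gold = (α/(n + g + δ))^(1/(1−α)).
k_gold = (0.44/0.106)^(1/0.56) = 4.1509^1.7857 ≈ 12.7004
c_gold = f(k_gold) − (n + g + δ)·k_gold = 3.0597 − 0.106×12.7004 ≈ 1.7135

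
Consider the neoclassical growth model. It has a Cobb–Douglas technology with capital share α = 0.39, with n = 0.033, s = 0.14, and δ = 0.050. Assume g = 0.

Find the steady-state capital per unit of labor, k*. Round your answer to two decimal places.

At the steady state, Δk = 0, so s·k^α = (n + δ)·k.
Rearranging, k^(1−α) = s / (n + δ).
k^0.61 = 0.14 / (0.033 + 0.050) = 0.14 / 0.083 = 1.6867
k* = 1.6867^(1/0.61) ≈ 2.3561

k* = 2.36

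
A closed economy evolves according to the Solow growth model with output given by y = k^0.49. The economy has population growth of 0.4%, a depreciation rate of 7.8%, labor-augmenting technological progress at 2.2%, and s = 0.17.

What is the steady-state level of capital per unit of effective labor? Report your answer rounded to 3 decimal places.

Steady state requires s·f(k) = (n + g + δ)·k, i.e. s·k^α = (n + g + δ)·k.
Dividing both sides by k: k^(1−α) = s / (n + g + δ).
k^0.51 = 0.17 / (0.004 + 0.022 + 0.078) = 0.17 / 0.104 = 1.6346
k* = 1.6346^(1/0.51) ≈ 2.6209

k* = 2.621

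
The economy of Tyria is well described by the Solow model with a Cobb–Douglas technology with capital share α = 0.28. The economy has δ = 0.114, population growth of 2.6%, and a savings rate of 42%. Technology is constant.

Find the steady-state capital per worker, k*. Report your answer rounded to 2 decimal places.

Steady state requires s·f(k) = (n + δ)·k, i.e. s·k^α = (n + δ)·k.
Rearranging, k^(1−α) = s / (n + δ).
k^0.72 = 0.42 / (0.026 + 0.114) = 0.42 / 0.140 = 3.0000
k* = 3.0000^(1/0.72) ≈ 4.5991

k* = 4.60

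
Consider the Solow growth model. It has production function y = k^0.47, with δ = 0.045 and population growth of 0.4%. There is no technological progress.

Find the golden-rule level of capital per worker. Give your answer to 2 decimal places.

The golden rule sets f'(k) = n + δ, i.e. α·k^(α−1) = n + δ.
So k^(1−α) = α / (n + δ) = 0.47 / 0.049 = 9.5918.
k_gold = 9.5918^(1/0.53) ≈ 71.2265

k_gold ≈ 71.23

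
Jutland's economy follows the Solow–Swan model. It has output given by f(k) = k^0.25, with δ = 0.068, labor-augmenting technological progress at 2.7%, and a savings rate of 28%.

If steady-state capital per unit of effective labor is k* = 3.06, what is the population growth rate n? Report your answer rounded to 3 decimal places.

n ≈ 0.026

Steady state requires s·f(k) = (n + g + δ)·k, i.e. s·k^α = (n + g + δ)·k.
So s / (n + g + δ) = (k*)^(1−α) = 3.06^0.75 = 2.3136.
Therefore n + g + δ = s / 2.3136 = 0.28 / 2.3136 = 0.1210, so n = 0.1210 − 0.095 = 0.0260.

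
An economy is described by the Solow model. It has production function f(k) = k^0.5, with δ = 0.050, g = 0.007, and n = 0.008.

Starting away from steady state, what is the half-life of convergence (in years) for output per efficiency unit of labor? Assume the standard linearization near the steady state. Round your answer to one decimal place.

about 21.3 years

Near the steady state the convergence rate is λ = (1 − α)(n + g + δ).
λ = (1 − 0.5) × 0.065 = 0.5 × 0.065 = 0.0325
Half-life = ln 2 / λ = 0.6931 / 0.0325 ≈ 21.33 years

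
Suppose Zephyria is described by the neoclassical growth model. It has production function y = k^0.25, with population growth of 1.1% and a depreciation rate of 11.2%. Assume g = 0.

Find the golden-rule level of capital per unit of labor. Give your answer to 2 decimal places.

The golden rule sets f'(k) = n + δ, i.e. α·k^(α−1) = n + δ.
So k^(1−α) = α / (n + δ) = 0.25 / 0.123 = 2.0325.
k_gold = 2.0325^(1/0.75) ≈ 2.5746

k_gold ≈ 2.57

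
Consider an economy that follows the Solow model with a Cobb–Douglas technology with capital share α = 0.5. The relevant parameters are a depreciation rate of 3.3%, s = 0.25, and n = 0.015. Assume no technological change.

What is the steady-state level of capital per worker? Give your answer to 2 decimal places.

At the steady state, Δk = 0, so s·k^α = (n + δ)·k.
Dividing both sides by k: k^(1−α) = s / (n + δ).
k^0.5 = 0.25 / (0.015 + 0.033) = 0.25 / 0.048 = 5.2083
k* = 5.2083^(1/0.5) ≈ 27.1264

k* = 27.13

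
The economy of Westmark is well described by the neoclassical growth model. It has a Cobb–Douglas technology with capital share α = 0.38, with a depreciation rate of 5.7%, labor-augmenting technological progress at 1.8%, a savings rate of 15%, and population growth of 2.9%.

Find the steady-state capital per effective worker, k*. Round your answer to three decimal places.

k* ≈ 1.805

Steady state requires s·f(k) = (n + g + δ)·k, i.e. s·k^α = (n + g + δ)·k.
Dividing both sides by k: k^(1−α) = s / (n + g + δ).
k^0.62 = 0.15 / (0.029 + 0.018 + 0.057) = 0.15 / 0.104 = 1.4423
k* = 1.4423^(1/0.62) ≈ 1.8053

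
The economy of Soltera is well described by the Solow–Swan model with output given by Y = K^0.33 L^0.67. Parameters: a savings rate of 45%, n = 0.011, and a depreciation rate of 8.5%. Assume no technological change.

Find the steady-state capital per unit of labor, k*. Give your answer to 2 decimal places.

k* = 10.03

At the steady state, Δk = 0, so s·k^α = (n + δ)·k.
Dividing both sides by k: k^(1−α) = s / (n + δ).
k^0.67 = 0.45 / (0.011 + 0.085) = 0.45 / 0.096 = 4.6875
k* = 4.6875^(1/0.67) ≈ 10.0324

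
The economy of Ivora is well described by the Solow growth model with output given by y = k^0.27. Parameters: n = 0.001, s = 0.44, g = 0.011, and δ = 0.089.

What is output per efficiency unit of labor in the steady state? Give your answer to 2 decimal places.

y* = 1.72

Steady state requires s·f(k) = (n + g + δ)·k, i.e. s·k^α = (n + g + δ)·k.
Dividing both sides by k: k^(1−α) = s / (n + g + δ).
k^0.73 = 0.44 / (0.001 + 0.011 + 0.089) = 0.44 / 0.101 = 4.3564
k* = 4.3564^(1/0.73) ≈ 7.5079
y* = (k*)^α = 7.5079^0.27 ≈ 1.7234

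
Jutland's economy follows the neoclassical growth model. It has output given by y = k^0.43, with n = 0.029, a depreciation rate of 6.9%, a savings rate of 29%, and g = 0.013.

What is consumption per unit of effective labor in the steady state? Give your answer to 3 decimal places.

c* ≈ 1.465

Steady state requires s·f(k) = (n + g + δ)·k, i.e. s·k^α = (n + g + δ)·k.
Rearranging, k^(1−α) = s / (n + g + δ).
k^0.57 = 0.29 / (0.029 + 0.013 + 0.069) = 0.29 / 0.111 = 2.6126
k* = 2.6126^(1/0.57) ≈ 5.3915
y* = (k*)^α = 5.3915^0.43 ≈ 2.0636
c* = (1 − s)·y* = (1 − 0.29) × 2.0636 ≈ 1.4652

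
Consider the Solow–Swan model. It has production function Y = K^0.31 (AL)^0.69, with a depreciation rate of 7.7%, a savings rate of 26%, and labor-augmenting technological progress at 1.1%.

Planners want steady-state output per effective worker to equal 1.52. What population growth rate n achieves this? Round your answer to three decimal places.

In steady state, investment equals break-even investment: s·k^α = (n + g + δ)·k.
Since y* = [s/(n + g + δ)]^(α/(1−α)), we have s/(n + g + δ) = (y*)^((1−α)/α) = 1.52^2.2258 = 2.5395.
Therefore n + g + δ = s / 2.5395 = 0.26 / 2.5395 = 0.1024, so n = 0.1024 − 0.088 = 0.0144.

n ≈ 0.014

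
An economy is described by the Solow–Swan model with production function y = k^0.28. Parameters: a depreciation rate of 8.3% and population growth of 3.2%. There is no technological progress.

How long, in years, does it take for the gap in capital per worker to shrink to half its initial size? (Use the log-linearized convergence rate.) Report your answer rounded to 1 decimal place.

Near the steady state the convergence rate is λ = (1 − α)(n + δ).
λ = (1 − 0.28) × 0.115 = 0.72 × 0.115 = 0.0828
Half-life = ln 2 / λ = 0.6931 / 0.0828 ≈ 8.37 years

t_½ ≈ 8.4 years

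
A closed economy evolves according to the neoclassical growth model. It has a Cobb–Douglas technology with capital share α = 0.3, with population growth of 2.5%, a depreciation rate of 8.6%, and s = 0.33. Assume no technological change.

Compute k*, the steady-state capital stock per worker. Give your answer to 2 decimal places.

k* = 4.74

At the steady state, Δk = 0, so s·k^α = (n + δ)·k.
Rearranging, k^(1−α) = s / (n + δ).
k^0.7 = 0.33 / (0.025 + 0.086) = 0.33 / 0.111 = 2.9730
k* = 2.9730^(1/0.7) ≈ 4.7423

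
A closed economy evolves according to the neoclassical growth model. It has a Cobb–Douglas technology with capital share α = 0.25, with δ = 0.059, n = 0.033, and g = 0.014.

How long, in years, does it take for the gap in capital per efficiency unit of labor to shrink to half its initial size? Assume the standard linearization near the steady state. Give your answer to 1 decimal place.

about 8.7 years

Near the steady state the convergence rate is λ = (1 − α)(n + g + δ).
λ = (1 − 0.25) × 0.106 = 0.75 × 0.106 = 0.0795
Half-life = ln 2 / λ = 0.6931 / 0.0795 ≈ 8.72 years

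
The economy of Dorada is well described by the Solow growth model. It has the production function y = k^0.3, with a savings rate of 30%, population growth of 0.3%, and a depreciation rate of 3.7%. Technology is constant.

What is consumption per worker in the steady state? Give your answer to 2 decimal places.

In steady state, investment equals break-even investment: s·k^α = (n + δ)·k.
Rearranging, k^(1−α) = s / (n + δ).
k^0.7 = 0.30 / (0.003 + 0.037) = 0.30 / 0.040 = 7.5000
k* = 7.5000^(1/0.7) ≈ 17.7864
y* = (k*)^α = 17.7864^0.3 ≈ 2.3715
c* = (1 − s)·y* = (1 − 0.30) × 2.3715 ≈ 1.6601

c* ≈ 1.66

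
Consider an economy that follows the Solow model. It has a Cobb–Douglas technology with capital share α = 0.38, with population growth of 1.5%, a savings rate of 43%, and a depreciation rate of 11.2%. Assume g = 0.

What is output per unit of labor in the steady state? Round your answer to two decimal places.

Steady state requires s·f(k) = (n + δ)·k, i.e. s·k^α = (n + δ)·k.
Dividing both sides by k: k^(1−α) = s / (n + δ).
k^0.62 = 0.43 / (0.015 + 0.112) = 0.43 / 0.127 = 3.3858
k* = 3.3858^(1/0.62) ≈ 7.1498
y* = (k*)^α = 7.1498^0.38 ≈ 2.1117

y* ≈ 2.11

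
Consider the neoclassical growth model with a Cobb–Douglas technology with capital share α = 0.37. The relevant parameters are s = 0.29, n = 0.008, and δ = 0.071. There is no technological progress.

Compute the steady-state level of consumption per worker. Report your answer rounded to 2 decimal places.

In steady state, investment equals break-even investment: s·k^α = (n + δ)·k.
Dividing both sides by k: k^(1−α) = s / (n + δ).
k^0.63 = 0.29 / (0.008 + 0.071) = 0.29 / 0.079 = 3.6709
k* = 3.6709^(1/0.63) ≈ 7.8789
y* = (k*)^α = 7.8789^0.37 ≈ 2.1463
c* = (1 − s)·y* = (1 − 0.29) × 2.1463 ≈ 1.5239

c* ≈ 1.52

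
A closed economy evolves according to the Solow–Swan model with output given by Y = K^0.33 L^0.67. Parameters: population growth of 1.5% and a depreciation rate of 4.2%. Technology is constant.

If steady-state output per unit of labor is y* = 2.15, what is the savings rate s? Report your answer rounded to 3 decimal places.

In steady state, investment equals break-even investment: s·k^α = (n + δ)·k.
Since y* = [s/(n + δ)]^(α/(1−α)), we have s/(n + δ) = (y*)^((1−α)/α) = 2.15^2.0303 = 4.7310.
Therefore s = 4.7310 × (n + δ) = 4.7310 × 0.057 = 0.2697.

s ≈ 0.270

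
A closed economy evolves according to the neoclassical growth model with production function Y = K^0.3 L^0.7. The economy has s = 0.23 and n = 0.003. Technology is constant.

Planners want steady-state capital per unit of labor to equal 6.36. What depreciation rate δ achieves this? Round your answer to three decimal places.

At the steady state, Δk = 0, so s·k^α = (n + δ)·k.
So s / (n + δ) = (k*)^(1−α) = 6.36^0.7 = 3.6511.
Therefore n + δ = s / 3.6511 = 0.23 / 3.6511 = 0.0630, so δ = 0.0630 − 0.003 = 0.0600.

δ ≈ 0.060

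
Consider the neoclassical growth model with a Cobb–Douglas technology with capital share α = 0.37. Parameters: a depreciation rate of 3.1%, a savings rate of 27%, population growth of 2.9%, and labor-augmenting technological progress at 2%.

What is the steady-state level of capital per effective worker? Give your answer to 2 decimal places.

Steady state requires s·f(k) = (n + g + δ)·k, i.e. s·k^α = (n + g + δ)·k.
Dividing both sides by k: k^(1−α) = s / (n + g + δ).
k^0.63 = 0.27 / (0.029 + 0.020 + 0.031) = 0.27 / 0.080 = 3.3750
k* = 3.3750^(1/0.63) ≈ 6.8949

k* ≈ 6.89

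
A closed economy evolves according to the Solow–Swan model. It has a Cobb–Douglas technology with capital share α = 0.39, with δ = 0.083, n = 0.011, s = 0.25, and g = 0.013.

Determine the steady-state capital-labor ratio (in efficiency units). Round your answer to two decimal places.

k* ≈ 4.02

At the steady state, Δk = 0, so s·k^α = (n + g + δ)·k.
Dividing both sides by k: k^(1−α) = s / (n + g + δ).
k^0.61 = 0.25 / (0.011 + 0.013 + 0.083) = 0.25 / 0.107 = 2.3364
k* = 2.3364^(1/0.61) ≈ 4.0195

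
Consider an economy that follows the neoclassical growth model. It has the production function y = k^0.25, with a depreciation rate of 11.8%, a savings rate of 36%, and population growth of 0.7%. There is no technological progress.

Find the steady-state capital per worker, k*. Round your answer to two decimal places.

k* = 4.10

In steady state, investment equals break-even investment: s·k^α = (n + δ)·k.
Dividing both sides by k: k^(1−α) = s / (n + δ).
k^0.75 = 0.36 / (0.007 + 0.118) = 0.36 / 0.125 = 2.8800
k* = 2.8800^(1/0.75) ≈ 4.0975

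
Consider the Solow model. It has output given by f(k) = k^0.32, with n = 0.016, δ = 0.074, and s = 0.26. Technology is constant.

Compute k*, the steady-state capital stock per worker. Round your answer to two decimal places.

k* ≈ 4.76

At the steady state, Δk = 0, so s·k^α = (n + δ)·k.
Dividing both sides by k: k^(1−α) = s / (n + δ).
k^0.68 = 0.26 / (0.016 + 0.074) = 0.26 / 0.090 = 2.8889
k* = 2.8889^(1/0.68) ≈ 4.7594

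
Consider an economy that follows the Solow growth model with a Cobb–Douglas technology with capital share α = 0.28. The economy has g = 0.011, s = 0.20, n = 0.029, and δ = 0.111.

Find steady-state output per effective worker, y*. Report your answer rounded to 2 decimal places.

In steady state, investment equals break-even investment: s·k^α = (n + g + δ)·k.
Dividing both sides by k: k^(1−α) = s / (n + g + δ).
k^0.72 = 0.20 / (0.029 + 0.011 + 0.111) = 0.20 / 0.151 = 1.3245
k* = 1.3245^(1/0.72) ≈ 1.4775
y* = (k*)^α = 1.4775^0.28 ≈ 1.1155

y* ≈ 1.12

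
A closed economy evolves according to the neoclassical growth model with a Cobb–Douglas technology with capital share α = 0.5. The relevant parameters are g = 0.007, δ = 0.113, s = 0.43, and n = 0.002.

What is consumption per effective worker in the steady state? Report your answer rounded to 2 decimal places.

In steady state, investment equals break-even investment: s·k^α = (n + g + δ)·k.
Dividing both sides by k: k^(1−α) = s / (n + g + δ).
k^0.5 = 0.43 / (0.002 + 0.007 + 0.113) = 0.43 / 0.122 = 3.5246
k* = 3.5246^(1/0.5) ≈ 12.4228
y* = (k*)^α = 12.4228^0.5 ≈ 3.5246
c* = (1 − s)·y* = (1 − 0.43) × 3.5246 ≈ 2.0090

c* ≈ 2.01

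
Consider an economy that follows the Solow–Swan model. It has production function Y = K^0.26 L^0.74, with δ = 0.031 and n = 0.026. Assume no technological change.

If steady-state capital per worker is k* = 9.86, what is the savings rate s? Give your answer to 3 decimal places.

s ≈ 0.310

In steady state, investment equals break-even investment: s·k^α = (n + δ)·k.
So s / (n + δ) = (k*)^(1−α) = 9.86^0.74 = 5.4384.
Therefore s = 5.4384 × (n + δ) = 5.4384 × 0.057 = 0.3100.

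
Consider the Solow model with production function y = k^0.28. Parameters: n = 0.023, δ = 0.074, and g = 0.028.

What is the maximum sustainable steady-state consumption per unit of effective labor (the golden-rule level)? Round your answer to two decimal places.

c_gold ≈ 0.99

At the golden rule, f'(k) = n + g + δ, so α·k^(α−1) = n + g + δ and k_gold = (α/(n + g + δ))^(1/(1−α)).
k_gold = (0.28/0.125)^(1/0.72) = 2.2400^1.3889 ≈ 3.0652
c_gold = f(k_gold) − (n + g + δ)·k_gold = 1.3684 − 0.125×3.0652 ≈ 0.9853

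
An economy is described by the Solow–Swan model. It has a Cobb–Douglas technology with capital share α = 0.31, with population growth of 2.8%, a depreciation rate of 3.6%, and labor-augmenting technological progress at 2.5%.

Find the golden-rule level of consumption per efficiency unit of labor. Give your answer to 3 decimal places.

At the golden rule, f'(k) = n + g + δ, so α·k^(α−1) = n + g + δ and k_gold = (α/(n + g + δ))^(1/(1−α)).
k_gold = (0.31/0.089)^(1/0.69) = 3.4831^1.4493 ≈ 6.1020
c_gold = f(k_gold) − (n + g + δ)·k_gold = 1.7518 − 0.089×6.1020 ≈ 1.2087

c_gold ≈ 1.209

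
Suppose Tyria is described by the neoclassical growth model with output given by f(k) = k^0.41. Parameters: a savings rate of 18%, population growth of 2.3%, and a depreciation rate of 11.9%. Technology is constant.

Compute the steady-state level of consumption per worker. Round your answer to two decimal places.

At the steady state, Δk = 0, so s·k^α = (n + δ)·k.
Dividing both sides by k: k^(1−α) = s / (n + δ).
k^0.59 = 0.18 / (0.023 + 0.119) = 0.18 / 0.142 = 1.2676
k* = 1.2676^(1/0.59) ≈ 1.4947
y* = (k*)^α = 1.4947^0.41 ≈ 1.1791
c* = (1 − s)·y* = (1 − 0.18) × 1.1791 ≈ 0.9669

c* = 0.97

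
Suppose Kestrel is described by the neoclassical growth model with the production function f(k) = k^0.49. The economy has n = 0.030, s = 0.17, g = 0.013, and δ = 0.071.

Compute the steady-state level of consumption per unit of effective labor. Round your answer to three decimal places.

c* ≈ 1.218

At the steady state, Δk = 0, so s·k^α = (n + g + δ)·k.
Dividing both sides by k: k^(1−α) = s / (n + g + δ).
k^0.51 = 0.17 / (0.030 + 0.013 + 0.071) = 0.17 / 0.114 = 1.4912
k* = 1.4912^(1/0.51) ≈ 2.1891
y* = (k*)^α = 2.1891^0.49 ≈ 1.4680
c* = (1 − s)·y* = (1 − 0.17) × 1.4680 ≈ 1.2184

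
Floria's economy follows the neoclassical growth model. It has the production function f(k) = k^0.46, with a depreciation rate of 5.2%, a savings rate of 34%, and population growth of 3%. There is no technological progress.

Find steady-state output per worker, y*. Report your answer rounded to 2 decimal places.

y* ≈ 3.36

At the steady state, Δk = 0, so s·k^α = (n + δ)·k.
Rearranging, k^(1−α) = s / (n + δ).
k^0.54 = 0.34 / (0.030 + 0.052) = 0.34 / 0.082 = 4.1463
k* = 4.1463^(1/0.54) ≈ 13.9257
y* = (k*)^α = 13.9257^0.46 ≈ 3.3586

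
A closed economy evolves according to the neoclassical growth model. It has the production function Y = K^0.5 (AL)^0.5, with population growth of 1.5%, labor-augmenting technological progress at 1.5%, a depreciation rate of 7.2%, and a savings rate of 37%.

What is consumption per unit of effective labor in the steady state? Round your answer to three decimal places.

c* ≈ 2.285

Steady state requires s·f(k) = (n + g + δ)·k, i.e. s·k^α = (n + g + δ)·k.
Dividing both sides by k: k^(1−α) = s / (n + g + δ).
k^0.5 = 0.37 / (0.015 + 0.015 + 0.072) = 0.37 / 0.102 = 3.6275
k* = 3.6275^(1/0.5) ≈ 13.1588
y* = (k*)^α = 13.1588^0.5 ≈ 3.6275
c* = (1 − s)·y* = (1 − 0.37) × 3.6275 ≈ 2.2853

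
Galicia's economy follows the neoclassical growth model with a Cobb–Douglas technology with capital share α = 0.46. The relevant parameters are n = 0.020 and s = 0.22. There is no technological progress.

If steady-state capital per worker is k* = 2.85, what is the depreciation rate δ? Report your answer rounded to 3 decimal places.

δ ≈ 0.105

In steady state, investment equals break-even investment: s·k^α = (n + δ)·k.
So s / (n + δ) = (k*)^(1−α) = 2.85^0.54 = 1.7604.
Therefore n + δ = s / 1.7604 = 0.22 / 1.7604 = 0.1250, so δ = 0.1250 − 0.020 = 0.1050.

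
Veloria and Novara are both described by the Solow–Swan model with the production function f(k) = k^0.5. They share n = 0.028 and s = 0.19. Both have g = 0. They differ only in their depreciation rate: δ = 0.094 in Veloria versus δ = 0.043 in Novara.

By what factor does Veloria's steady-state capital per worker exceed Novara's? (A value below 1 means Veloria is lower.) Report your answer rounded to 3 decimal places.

ratio ≈ 0.339

Steady-state k* = [s/(n + δ)]^(1/(1−α)), so the ratio is [ (s_V/(n + δ)_V) / (s_N/(n + δ)_N) ]^2.
s_V/(n + δ)_V = 0.19/0.122 = 1.5574; s_N/(n + δ)_N = 0.19/0.071 = 2.6761.
Ratio = (1.5574/2.6761)^2 = 0.5820^2 ≈ 0.3387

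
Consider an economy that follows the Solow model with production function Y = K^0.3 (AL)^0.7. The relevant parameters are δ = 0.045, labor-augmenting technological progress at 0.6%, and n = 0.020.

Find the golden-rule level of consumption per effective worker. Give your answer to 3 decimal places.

At the golden rule, f'(k) = n + g + δ, so α·k^(α−1) = n + g + δ and k_gold = (α/(n + g + δ))^(1/(1−α)).
k_gold = (0.3/0.071)^(1/0.7) = 4.2254^1.4286 ≈ 7.8364
c_gold = f(k_gold) − (n + g + δ)·k_gold = 1.8545 − 0.071×7.8364 ≈ 1.2981

c_gold ≈ 1.298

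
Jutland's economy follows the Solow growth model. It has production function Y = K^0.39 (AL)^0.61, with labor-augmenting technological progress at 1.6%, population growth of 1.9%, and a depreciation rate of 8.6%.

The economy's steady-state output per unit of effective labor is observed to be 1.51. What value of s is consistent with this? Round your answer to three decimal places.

s ≈ 0.231

At the steady state, Δk = 0, so s·k^α = (n + g + δ)·k.
Since y* = [s/(n + g + δ)]^(α/(1−α)), we have s/(n + g + δ) = (y*)^((1−α)/α) = 1.51^1.5641 = 1.9052.
Therefore s = 1.9052 × (n + g + δ) = 1.9052 × 0.121 = 0.2305.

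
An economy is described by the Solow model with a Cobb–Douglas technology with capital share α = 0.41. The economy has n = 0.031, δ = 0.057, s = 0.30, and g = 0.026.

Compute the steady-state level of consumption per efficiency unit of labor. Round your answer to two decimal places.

c* ≈ 1.37

Steady state requires s·f(k) = (n + g + δ)·k, i.e. s·k^α = (n + g + δ)·k.
Dividing both sides by k: k^(1−α) = s / (n + g + δ).
k^0.59 = 0.30 / (0.031 + 0.026 + 0.057) = 0.30 / 0.114 = 2.6316
k* = 2.6316^(1/0.59) ≈ 5.1551
y* = (k*)^α = 5.1551^0.41 ≈ 1.9589
c* = (1 − s)·y* = (1 − 0.30) × 1.9589 ≈ 1.3712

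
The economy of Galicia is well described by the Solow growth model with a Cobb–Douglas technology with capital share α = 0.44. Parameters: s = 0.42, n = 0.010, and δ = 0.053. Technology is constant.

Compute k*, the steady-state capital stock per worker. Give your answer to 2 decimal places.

k* ≈ 29.60

At the steady state, Δk = 0, so s·k^α = (n + δ)·k.
Rearranging, k^(1−α) = s / (n + δ).
k^0.56 = 0.42 / (0.010 + 0.053) = 0.42 / 0.063 = 6.6667
k* = 6.6667^(1/0.56) ≈ 29.5985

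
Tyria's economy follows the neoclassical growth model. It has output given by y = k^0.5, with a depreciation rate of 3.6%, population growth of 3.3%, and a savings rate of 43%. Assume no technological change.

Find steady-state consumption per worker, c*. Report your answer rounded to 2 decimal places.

c* ≈ 3.55

At the steady state, Δk = 0, so s·k^α = (n + δ)·k.
Dividing both sides by k: k^(1−α) = s / (n + δ).
k^0.5 = 0.43 / (0.033 + 0.036) = 0.43 / 0.069 = 6.2319
k* = 6.2319^(1/0.5) ≈ 38.8366
y* = (k*)^α = 38.8366^0.5 ≈ 6.2319
c* = (1 − s)·y* = (1 − 0.43) × 6.2319 ≈ 3.5522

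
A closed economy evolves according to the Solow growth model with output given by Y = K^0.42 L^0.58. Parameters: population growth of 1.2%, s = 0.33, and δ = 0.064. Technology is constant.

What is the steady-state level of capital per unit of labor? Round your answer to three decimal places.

At the steady state, Δk = 0, so s·k^α = (n + δ)·k.
Rearranging, k^(1−α) = s / (n + δ).
k^0.58 = 0.33 / (0.012 + 0.064) = 0.33 / 0.076 = 4.3421
k* = 4.3421^(1/0.58) ≈ 12.5743

k* ≈ 12.574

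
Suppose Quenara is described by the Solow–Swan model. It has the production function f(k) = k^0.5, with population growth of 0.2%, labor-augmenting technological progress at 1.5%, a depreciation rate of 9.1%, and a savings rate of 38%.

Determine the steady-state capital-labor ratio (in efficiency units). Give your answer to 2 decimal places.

k* ≈ 12.38

At the steady state, Δk = 0, so s·k^α = (n + g + δ)·k.
Dividing both sides by k: k^(1−α) = s / (n + g + δ).
k^0.5 = 0.38 / (0.002 + 0.015 + 0.091) = 0.38 / 0.108 = 3.5185
k* = 3.5185^(1/0.5) ≈ 12.3798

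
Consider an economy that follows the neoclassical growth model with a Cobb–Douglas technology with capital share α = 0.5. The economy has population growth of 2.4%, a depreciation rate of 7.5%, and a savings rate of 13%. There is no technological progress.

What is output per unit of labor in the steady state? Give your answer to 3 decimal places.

y* ≈ 1.313

In steady state, investment equals break-even investment: s·k^α = (n + δ)·k.
Dividing both sides by k: k^(1−α) = s / (n + δ).
k^0.5 = 0.13 / (0.024 + 0.075) = 0.13 / 0.099 = 1.3131
k* = 1.3131^(1/0.5) ≈ 1.7242
y* = (k*)^α = 1.7242^0.5 ≈ 1.3131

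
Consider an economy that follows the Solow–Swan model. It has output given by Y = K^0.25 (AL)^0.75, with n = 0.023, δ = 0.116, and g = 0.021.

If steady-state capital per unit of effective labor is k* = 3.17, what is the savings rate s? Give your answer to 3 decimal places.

s ≈ 0.380

At the steady state, Δk = 0, so s·k^α = (n + g + δ)·k.
So s / (n + g + δ) = (k*)^(1−α) = 3.17^0.75 = 2.3757.
Therefore s = 2.3757 × (n + g + δ) = 2.3757 × 0.160 = 0.3801.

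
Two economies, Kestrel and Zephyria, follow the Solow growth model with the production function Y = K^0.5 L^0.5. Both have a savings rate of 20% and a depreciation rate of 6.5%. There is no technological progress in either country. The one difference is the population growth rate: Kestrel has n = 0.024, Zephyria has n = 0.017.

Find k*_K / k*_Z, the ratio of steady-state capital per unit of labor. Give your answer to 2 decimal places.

ratio ≈ 0.85

Steady-state k* = [s/(n + δ)]^(1/(1−α)), so the ratio is [ (s_K/(n + δ)_K) / (s_Z/(n + δ)_Z) ]^2.
s_K/(n + δ)_K = 0.20/0.089 = 2.2472; s_Z/(n + δ)_Z = 0.20/0.082 = 2.4390.
Ratio = (2.2472/2.4390)^2 = 0.9214^2 ≈ 0.8490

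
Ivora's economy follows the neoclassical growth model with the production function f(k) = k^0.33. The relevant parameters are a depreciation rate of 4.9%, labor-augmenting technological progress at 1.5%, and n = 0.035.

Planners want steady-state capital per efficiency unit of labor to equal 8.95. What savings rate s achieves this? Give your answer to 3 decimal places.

In steady state, investment equals break-even investment: s·k^α = (n + g + δ)·k.
So s / (n + g + δ) = (k*)^(1−α) = 8.95^0.67 = 4.3423.
Therefore s = 4.3423 × (n + g + δ) = 4.3423 × 0.099 = 0.4299.

s ≈ 0.430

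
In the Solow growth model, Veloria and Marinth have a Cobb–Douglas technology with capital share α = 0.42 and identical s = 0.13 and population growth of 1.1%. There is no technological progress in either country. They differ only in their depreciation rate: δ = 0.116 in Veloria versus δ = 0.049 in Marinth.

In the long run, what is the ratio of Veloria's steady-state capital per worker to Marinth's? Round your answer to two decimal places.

Steady-state k* = [s/(n + δ)]^(1/(1−α)), so the ratio is [ (s_V/(n + δ)_V) / (s_M/(n + δ)_M) ]^1.7241.
s_V/(n + δ)_V = 0.13/0.127 = 1.0236; s_M/(n + δ)_M = 0.13/0.060 = 2.1667.
Ratio = (1.0236/2.1667)^1.7241 = 0.4724^1.7241 ≈ 0.2745

ratio ≈ 0.27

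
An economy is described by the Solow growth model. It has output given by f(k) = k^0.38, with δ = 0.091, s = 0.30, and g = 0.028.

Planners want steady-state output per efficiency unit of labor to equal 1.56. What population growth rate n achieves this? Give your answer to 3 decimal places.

At the steady state, Δk = 0, so s·k^α = (n + g + δ)·k.
Since y* = [s/(n + g + δ)]^(α/(1−α)), we have s/(n + g + δ) = (y*)^((1−α)/α) = 1.56^1.6316 = 2.0659.
Therefore n + g + δ = s / 2.0659 = 0.30 / 2.0659 = 0.1452, so n = 0.1452 − 0.119 = 0.0262.

n ≈ 0.026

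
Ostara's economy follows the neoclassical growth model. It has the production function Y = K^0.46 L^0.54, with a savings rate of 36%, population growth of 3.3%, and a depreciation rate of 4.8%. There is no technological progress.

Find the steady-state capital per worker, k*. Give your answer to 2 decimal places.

k* ≈ 15.84

At the steady state, Δk = 0, so s·k^α = (n + δ)·k.
Dividing both sides by k: k^(1−α) = s / (n + δ).
k^0.54 = 0.36 / (0.033 + 0.048) = 0.36 / 0.081 = 4.4444
k* = 4.4444^(1/0.54) ≈ 15.8363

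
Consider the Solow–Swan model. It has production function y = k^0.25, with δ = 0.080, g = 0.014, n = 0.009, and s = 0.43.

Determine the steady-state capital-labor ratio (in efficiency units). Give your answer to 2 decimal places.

k* ≈ 6.72

In steady state, investment equals break-even investment: s·k^α = (n + g + δ)·k.
Rearranging, k^(1−α) = s / (n + g + δ).
k^0.75 = 0.43 / (0.009 + 0.014 + 0.080) = 0.43 / 0.103 = 4.1748
k* = 4.1748^(1/0.75) ≈ 6.7222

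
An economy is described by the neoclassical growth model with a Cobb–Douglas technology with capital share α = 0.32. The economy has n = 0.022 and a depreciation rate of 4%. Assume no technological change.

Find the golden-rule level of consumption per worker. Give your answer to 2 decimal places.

c_gold ≈ 1.47

At the golden rule, f'(k) = n + δ, so α·k^(α−1) = n + δ and k_gold = (α/(n + δ))^(1/(1−α)).
k_gold = (0.32/0.062)^(1/0.68) = 5.1613^1.4706 ≈ 11.1734
c_gold = f(k_gold) − (n + δ)·k_gold = 2.1648 − 0.062×11.1734 ≈ 1.4720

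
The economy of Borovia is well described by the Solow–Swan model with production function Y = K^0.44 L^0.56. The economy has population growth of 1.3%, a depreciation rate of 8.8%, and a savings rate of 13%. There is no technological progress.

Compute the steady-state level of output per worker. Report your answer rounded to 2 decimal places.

y* ≈ 1.22

In steady state, investment equals break-even investment: s·k^α = (n + δ)·k.
Dividing both sides by k: k^(1−α) = s / (n + δ).
k^0.56 = 0.13 / (0.013 + 0.088) = 0.13 / 0.101 = 1.2871
k* = 1.2871^(1/0.56) ≈ 1.5694
y* = (k*)^α = 1.5694^0.44 ≈ 1.2193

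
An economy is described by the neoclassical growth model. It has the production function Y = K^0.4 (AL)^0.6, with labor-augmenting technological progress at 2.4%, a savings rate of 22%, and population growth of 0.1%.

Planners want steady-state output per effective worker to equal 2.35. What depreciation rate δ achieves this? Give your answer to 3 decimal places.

In steady state, investment equals break-even investment: s·k^α = (n + g + δ)·k.
Since y* = [s/(n + g + δ)]^(α/(1−α)), we have s/(n + g + δ) = (y*)^((1−α)/α) = 2.35^1.5 = 3.6025.
Therefore n + g + δ = s / 3.6025 = 0.22 / 3.6025 = 0.0611, so δ = 0.0611 − 0.025 = 0.0361.

δ ≈ 0.036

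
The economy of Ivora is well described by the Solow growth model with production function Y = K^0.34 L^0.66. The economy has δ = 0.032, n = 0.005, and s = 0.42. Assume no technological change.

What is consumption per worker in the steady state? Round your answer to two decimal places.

In steady state, investment equals break-even investment: s·k^α = (n + δ)·k.
Rearranging, k^(1−α) = s / (n + δ).
k^0.66 = 0.42 / (0.005 + 0.032) = 0.42 / 0.037 = 11.3514
k* = 11.3514^(1/0.66) ≈ 39.6789
y* = (k*)^α = 39.6789^0.34 ≈ 3.4955
c* = (1 − s)·y* = (1 − 0.42) × 3.4955 ≈ 2.0274

c* = 2.03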